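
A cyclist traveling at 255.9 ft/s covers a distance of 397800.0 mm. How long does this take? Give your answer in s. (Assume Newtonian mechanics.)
t = d/v (with unit conversion) = 5.1 s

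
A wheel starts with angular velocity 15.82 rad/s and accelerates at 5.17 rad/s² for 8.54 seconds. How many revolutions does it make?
θ = ω₀t + ½αt² = 15.82×8.54 + ½×5.17×8.54² = 323.63 rad
Revolutions = θ/(2π) = 323.63/(2π) = 51.51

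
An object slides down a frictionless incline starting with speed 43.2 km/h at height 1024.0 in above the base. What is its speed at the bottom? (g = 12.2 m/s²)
½mv₀² + mgh = ½mv² → v = √(v₀² + 2gh) = √(12² + 2×12.2×26.01) = 27.9 m/s = 100.5 km/h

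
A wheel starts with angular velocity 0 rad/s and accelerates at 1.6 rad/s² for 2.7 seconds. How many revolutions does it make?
θ = ω₀t + ½αt² = 0×2.7 + ½×1.6×2.7² = 5.83 rad
Revolutions = θ/(2π) = 5.83/(2π) = 0.93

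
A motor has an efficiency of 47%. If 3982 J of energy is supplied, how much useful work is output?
W_out = η × W_in = 0.47 × 3982 = 1871.5 J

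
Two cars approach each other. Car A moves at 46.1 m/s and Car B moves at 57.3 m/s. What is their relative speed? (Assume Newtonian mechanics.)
v_rel = v_A + v_B = 46.1 + 57.3 = 103.4 m/s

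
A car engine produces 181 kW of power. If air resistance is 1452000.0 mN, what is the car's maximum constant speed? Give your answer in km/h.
P = Fv → v = P/F = 181000 W / 1452 N = 124.7 m/s = 448.8 km/h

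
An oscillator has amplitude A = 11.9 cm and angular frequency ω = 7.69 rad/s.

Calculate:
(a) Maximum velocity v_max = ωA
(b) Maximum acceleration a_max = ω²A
v_max = ωA = 7.69×0.119 = 0.9151 m/s
a_max = ω²A = 7.69²×0.119 = 7.037 m/s²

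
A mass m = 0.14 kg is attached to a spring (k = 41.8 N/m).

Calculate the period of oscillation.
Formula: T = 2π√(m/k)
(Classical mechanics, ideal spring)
T = 2π√(m/k) = 2π√(0.14/41.8) = 0.3636 s; f = 1/T = 2.75 Hz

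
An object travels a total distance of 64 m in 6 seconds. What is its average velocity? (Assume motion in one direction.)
v_avg = Δd / Δt = 64 / 6 = 10.67 m/s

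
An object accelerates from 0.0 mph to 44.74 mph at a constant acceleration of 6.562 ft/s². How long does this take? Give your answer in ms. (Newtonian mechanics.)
t = (v - v₀)/a (with unit conversion) = 10000.0 ms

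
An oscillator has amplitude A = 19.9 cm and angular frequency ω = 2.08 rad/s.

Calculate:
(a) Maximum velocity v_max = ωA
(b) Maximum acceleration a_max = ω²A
v_max = ωA = 2.08×0.199 = 0.4139 m/s
a_max = ω²A = 2.08²×0.199 = 0.861 m/s²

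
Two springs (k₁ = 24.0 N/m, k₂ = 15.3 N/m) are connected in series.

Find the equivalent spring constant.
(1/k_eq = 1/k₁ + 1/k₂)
1/k_eq = 1/24.0 + 1/15.3 = 0.10703; k_eq = 9.344 N/m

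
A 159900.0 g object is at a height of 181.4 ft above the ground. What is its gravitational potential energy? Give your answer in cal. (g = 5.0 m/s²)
PE = mgh = 159.9 kg × 5.0 m/s² × 55.29 m = 4.42e+04 J = 10570.0 cal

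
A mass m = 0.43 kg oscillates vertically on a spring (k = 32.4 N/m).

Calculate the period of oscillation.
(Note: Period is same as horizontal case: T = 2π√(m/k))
T = 2π√(m/k) = 2π√(0.43/32.4) = 0.7238 s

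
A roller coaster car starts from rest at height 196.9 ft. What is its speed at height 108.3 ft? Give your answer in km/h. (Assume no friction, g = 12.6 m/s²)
mgh₁ = ½mv₂² + mgh₂ → v₂ = √(2g(h₁−h₂)) = √(2×12.6×(60.02−33.01)) = 26.09 m/s = 93.91 km/h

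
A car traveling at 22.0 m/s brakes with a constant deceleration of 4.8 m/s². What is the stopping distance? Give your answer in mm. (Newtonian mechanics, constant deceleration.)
d = v₀² / (2a) (with unit conversion) = 50420.0 mm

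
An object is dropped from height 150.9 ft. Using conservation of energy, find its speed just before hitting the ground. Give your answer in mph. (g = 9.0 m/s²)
mgh = ½mv² → v = √(2gh) = √(2×9.0×45.99) = 28.77 m/s = 64.36 mph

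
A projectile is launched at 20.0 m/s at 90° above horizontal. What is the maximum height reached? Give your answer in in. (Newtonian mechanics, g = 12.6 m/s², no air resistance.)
H = v₀²sin²(θ)/(2g) (with unit conversion) = 624.9 in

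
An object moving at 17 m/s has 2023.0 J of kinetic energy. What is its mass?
KE = ½mv² → m = 2KE/v² = 2×2023.0/17² = 14.0 kg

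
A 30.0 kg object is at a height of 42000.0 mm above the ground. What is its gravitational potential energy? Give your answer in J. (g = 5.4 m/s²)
PE = mgh = 30 kg × 5.4 m/s² × 42 m = 6804 J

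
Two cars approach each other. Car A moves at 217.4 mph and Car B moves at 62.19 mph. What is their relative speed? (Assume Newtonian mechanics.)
v_rel = v_A + v_B = 217.4 + 62.19 = 279.6 mph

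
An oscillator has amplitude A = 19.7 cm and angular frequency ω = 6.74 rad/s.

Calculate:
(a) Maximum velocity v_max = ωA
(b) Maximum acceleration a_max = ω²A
v_max = ωA = 6.74×0.197 = 1.328 m/s
a_max = ω²A = 6.74²×0.197 = 8.949 m/s²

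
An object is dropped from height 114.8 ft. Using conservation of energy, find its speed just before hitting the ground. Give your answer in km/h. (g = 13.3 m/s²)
mgh = ½mv² → v = √(2gh) = √(2×13.3×34.99) = 30.51 m/s = 109.8 km/h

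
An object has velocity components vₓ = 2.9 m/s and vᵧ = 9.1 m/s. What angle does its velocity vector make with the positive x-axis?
θ = arctan(vᵧ/vₓ) = arctan(9.1/2.9) = 72.32°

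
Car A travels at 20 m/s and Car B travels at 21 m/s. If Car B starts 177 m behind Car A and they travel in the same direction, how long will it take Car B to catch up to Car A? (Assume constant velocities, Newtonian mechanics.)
Relative speed: v_rel = 21 - 20 = 1 m/s
Time to catch: t = d₀/v_rel = 177/1 = 177.0 s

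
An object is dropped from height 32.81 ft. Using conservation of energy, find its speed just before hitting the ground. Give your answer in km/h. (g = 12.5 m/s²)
mgh = ½mv² → v = √(2gh) = √(2×12.5×10) = 15.81 m/s = 56.92 km/h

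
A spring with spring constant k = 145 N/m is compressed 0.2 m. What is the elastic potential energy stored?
PE = ½kx² = ½×145×0.2² = 2.9 J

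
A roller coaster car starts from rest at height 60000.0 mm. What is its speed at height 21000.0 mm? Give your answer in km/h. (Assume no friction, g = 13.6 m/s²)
mgh₁ = ½mv₂² + mgh₂ → v₂ = √(2g(h₁−h₂)) = √(2×13.6×(60−21)) = 32.57 m/s = 117.3 km/h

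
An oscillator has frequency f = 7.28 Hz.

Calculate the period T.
T = 1/f = 1/7.28 = 0.1374 s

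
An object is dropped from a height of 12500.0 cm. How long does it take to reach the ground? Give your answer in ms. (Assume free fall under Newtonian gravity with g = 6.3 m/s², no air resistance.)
t = √(2h/g) (with unit conversion) = 6299.0 ms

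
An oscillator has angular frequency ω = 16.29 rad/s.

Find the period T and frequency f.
T = 2π/ω = 2π/16.29 = 0.3857 s; f = ω/2π = 2.593 Hz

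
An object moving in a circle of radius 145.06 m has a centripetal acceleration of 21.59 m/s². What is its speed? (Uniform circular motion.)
v = √(a_c × r) = √(21.59 × 145.06) = 55.96 m/s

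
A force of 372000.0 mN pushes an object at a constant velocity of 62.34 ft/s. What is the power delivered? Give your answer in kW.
P = Fv = 372 N × 19 m/s = 7068 W = 7.068 kW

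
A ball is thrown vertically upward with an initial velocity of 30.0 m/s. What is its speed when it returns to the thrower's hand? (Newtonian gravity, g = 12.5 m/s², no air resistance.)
By conservation of energy, the ball returns at the same speed = 30.0 m/s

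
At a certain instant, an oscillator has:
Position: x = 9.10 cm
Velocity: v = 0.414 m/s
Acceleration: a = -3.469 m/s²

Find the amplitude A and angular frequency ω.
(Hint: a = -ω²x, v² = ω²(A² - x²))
a = −ω²x → ω = √(|a|/x) = √(3.469/0.091) = 6.174 rad/s
v² = ω²(A² − x²) → A = √(x² + v²/ω²) = √(0.091² + 0.414²/6.174²) = 0.113 m = 11.3 cm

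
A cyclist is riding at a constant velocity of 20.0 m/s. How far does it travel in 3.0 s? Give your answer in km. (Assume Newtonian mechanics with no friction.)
d = vt (with unit conversion) = 0.06 km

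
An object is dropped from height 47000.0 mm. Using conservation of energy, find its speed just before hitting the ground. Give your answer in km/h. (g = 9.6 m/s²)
mgh = ½mv² → v = √(2gh) = √(2×9.6×47) = 30.04 m/s = 108.1 km/h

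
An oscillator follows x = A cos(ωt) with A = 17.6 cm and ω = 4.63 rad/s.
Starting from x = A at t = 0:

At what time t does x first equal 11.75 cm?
cos(ωt) = x/A = 11.75/17.6 = 0.6676
ωt = arccos(0.6676) = 0.8398 rad
t = 0.8398/4.63 = 0.1814 s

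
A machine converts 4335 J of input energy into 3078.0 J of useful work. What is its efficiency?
η = W_out/W_in = 3078.0/4335 = 0.71 = 71.0%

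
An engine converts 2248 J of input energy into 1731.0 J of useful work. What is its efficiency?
η = W_out/W_in = 1731.0/2248 = 0.77 = 77.0%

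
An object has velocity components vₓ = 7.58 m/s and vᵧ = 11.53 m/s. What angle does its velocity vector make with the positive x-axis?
θ = arctan(vᵧ/vₓ) = arctan(11.53/7.58) = 56.68°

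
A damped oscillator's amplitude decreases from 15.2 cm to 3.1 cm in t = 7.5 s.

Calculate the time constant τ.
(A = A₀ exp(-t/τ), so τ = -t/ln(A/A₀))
A/A₀ = 3.1/15.2 = 0.2039; ln(A/A₀) = -1.59
τ = −t/ln(A/A₀) = −7.5/-1.59 = 4.717 s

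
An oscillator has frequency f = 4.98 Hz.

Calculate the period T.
T = 1/f = 1/4.98 = 0.2008 s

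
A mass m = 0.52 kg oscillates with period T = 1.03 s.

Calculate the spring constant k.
T = 2π√(m/k) → k = m(2π/T)² = 0.52×(2π/1.03)² = 19.35 N/m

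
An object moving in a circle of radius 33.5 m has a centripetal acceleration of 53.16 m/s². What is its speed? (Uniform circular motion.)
v = √(a_c × r) = √(53.16 × 33.5) = 42.2 m/s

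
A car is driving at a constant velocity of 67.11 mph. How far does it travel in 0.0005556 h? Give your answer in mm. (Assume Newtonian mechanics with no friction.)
d = vt (with unit conversion) = 60010.0 mm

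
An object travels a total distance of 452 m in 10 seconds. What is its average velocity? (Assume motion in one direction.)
v_avg = Δd / Δt = 452 / 10 = 45.2 m/s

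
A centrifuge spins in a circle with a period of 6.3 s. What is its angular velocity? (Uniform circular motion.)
ω = 2π/T = 2π/6.3 = 0.9973 rad/s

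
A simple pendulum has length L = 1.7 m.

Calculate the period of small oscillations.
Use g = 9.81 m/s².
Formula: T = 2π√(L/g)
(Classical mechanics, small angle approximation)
T = 2π√(L/g) = 2π√(1.7/9.81) = 2.616 s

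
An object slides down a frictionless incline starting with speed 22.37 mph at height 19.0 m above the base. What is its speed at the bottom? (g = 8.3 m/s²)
½mv₀² + mgh = ½mv² → v = √(v₀² + 2gh) = √(10² + 2×8.3×19) = 20.38 m/s = 45.59 mph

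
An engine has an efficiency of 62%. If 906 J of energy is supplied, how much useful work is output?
W_out = η × W_in = 0.62 × 906 = 561.72 J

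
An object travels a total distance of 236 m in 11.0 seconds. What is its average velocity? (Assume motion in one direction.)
v_avg = Δd / Δt = 236 / 11.0 = 21.45 m/s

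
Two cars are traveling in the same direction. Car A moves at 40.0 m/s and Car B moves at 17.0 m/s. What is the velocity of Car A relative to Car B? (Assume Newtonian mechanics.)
v_rel = v_A - v_B = 40.0 - 17.0 = 23.0 m/s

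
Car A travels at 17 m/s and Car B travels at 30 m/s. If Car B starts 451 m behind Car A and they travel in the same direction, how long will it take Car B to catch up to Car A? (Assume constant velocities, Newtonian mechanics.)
Relative speed: v_rel = 30 - 17 = 13 m/s
Time to catch: t = d₀/v_rel = 451/13 = 34.69 s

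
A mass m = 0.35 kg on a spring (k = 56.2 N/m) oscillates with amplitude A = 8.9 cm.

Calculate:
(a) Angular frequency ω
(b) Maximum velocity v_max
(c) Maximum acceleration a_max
ω = √(k/m) = √(56.2/0.35) = 12.67 rad/s
v_max = ωA = 12.67×0.089 = 1.128 m/s
a_max = ω²A = 12.67²×0.089 = 14.29 m/s²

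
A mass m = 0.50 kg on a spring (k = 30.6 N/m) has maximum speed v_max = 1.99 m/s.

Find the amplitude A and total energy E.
½mv²_max = ½kA² → A = v_max√(m/k) = 1.99×√(0.5/30.6) = 0.2544 m = 25.44 cm
E = ½mv²_max = ½×0.5×1.99² = 0.99 J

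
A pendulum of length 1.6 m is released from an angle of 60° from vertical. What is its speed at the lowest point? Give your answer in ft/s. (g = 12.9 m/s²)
h = L(1 − cosθ) = 1.6×(1 − cos60°) = 0.8 m
v = √(2gh) = √(2×12.9×0.8) = 4.543 m/s = 14.91 ft/s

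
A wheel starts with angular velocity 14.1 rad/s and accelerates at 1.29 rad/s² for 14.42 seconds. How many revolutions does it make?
θ = ω₀t + ½αt² = 14.1×14.42 + ½×1.29×14.42² = 337.44 rad
Revolutions = θ/(2π) = 337.44/(2π) = 53.71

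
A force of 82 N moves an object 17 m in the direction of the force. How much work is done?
W = Fd = 82×17 = 1394.0 J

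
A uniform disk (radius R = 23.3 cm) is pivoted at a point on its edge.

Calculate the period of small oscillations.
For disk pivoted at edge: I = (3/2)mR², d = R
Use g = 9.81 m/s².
I/m = (3/2)R² = 0.08143 m²; d = R = 0.233 m
T = 2π√((3/2)R²/(gR)) = 2π√(3R/(2g)) = 1.186 s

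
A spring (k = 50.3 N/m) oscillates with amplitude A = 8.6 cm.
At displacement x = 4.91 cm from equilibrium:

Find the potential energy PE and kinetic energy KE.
E_total = ½kA² = ½×50.3×(0.086)² = 0.186 J
PE = ½kx² = ½×50.3×(0.0491)² = 0.06063 J
KE = E_total − PE = 0.1254 J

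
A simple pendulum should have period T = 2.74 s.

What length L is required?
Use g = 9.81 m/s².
T = 2π√(L/g) → L = g(T/2π)² = 9.81×(2.74/2π)² = 1.866 m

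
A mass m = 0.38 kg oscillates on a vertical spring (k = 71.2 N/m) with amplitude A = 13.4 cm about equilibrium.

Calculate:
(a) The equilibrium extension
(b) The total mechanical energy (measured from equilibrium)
x_eq = mg/k = 0.38×9.81/71.2 = 0.05236 m = 5.236 cm
E = ½kA² = ½×71.2×(0.134)² = 0.6392 J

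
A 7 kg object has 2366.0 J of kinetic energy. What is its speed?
KE = ½mv² → v = √(2KE/m) = √(2×2366.0/7) = 26.0 m/s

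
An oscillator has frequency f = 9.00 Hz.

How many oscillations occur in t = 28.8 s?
n = f×t = 9.0×28.8 = 259.2 oscillations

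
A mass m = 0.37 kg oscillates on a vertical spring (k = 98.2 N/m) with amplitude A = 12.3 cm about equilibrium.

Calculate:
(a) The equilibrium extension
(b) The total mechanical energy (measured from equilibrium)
x_eq = mg/k = 0.37×9.81/98.2 = 0.03696 m = 3.696 cm
E = ½kA² = ½×98.2×(0.123)² = 0.7428 J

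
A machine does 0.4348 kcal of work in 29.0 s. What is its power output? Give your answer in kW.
P = W/t = 1819 J / 29 s = 62.73 W = 0.06273 kW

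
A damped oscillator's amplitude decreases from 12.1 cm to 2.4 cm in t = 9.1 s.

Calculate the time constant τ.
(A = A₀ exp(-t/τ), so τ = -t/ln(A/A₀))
A/A₀ = 2.4/12.1 = 0.1983; ln(A/A₀) = -1.618
τ = −t/ln(A/A₀) = −9.1/-1.618 = 5.625 s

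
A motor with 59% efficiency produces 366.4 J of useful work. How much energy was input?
W_in = W_out/η = 366.4/0.59 = 621.02 J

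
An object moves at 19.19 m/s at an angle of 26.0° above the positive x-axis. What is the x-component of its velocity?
vₓ = v cos(θ) = 19.19 × cos(26.0°) = 17.25 m/s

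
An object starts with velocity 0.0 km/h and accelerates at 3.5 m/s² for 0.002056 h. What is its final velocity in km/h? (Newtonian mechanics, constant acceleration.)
v = v₀ + at (with unit conversion) = 93.26 km/h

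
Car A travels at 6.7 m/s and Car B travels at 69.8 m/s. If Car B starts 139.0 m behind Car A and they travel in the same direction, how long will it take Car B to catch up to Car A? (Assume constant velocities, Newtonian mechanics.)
Relative speed: v_rel = 69.8 - 6.7 = 63.1 m/s
Time to catch: t = d₀/v_rel = 139.0/63.1 = 2.2 s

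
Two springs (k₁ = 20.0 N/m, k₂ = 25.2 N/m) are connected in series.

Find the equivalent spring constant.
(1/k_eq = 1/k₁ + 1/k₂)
1/k_eq = 1/20.0 + 1/25.2 = 0.089683; k_eq = 11.15 N/m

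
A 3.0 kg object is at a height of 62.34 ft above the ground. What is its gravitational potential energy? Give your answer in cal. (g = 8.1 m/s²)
PE = mgh = 3 kg × 8.1 m/s² × 19 m = 461.7 J = 110.4 cal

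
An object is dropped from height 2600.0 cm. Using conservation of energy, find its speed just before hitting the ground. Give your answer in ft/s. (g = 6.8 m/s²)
mgh = ½mv² → v = √(2gh) = √(2×6.8×26) = 18.8 m/s = 61.69 ft/s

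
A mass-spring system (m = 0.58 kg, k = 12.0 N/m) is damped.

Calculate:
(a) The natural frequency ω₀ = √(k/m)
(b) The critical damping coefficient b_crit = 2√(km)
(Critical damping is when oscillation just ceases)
ω₀ = √(k/m) = √(12.0/0.58) = 4.549 rad/s
b_crit = 2√(km) = 2√(12.0×0.58) = 5.276 kg/s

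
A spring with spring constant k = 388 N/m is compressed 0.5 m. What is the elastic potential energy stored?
PE = ½kx² = ½×388×0.5² = 48.5 J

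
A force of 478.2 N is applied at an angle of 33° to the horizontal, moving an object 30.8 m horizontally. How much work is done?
W = Fd cosθ = 478.2×30.8×cos(33°) = 12352.0 J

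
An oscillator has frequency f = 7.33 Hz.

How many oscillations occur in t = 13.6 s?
n = f×t = 7.33×13.6 = 99.69 oscillations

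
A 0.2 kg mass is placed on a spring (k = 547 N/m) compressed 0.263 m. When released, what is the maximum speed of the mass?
½kx² = ½mv² → v = x√(k/m) = 0.263×√(547/0.2) = 13.75 m/s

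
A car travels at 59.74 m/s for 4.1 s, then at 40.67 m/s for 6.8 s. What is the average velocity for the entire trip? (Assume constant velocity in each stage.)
d₁ = v₁t₁ = 59.74 × 4.1 = 244.934 m
d₂ = v₂t₂ = 40.67 × 6.8 = 276.556 m
d_total = 521.49 m, t_total = 10.9 s
v_avg = d_total/t_total = 521.49/10.9 = 47.84 m/s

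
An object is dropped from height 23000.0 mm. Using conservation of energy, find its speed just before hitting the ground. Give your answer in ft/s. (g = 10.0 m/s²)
mgh = ½mv² → v = √(2gh) = √(2×10.0×23) = 21.45 m/s = 70.37 ft/s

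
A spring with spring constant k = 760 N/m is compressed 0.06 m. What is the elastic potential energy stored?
PE = ½kx² = ½×760×0.06² = 1.368 J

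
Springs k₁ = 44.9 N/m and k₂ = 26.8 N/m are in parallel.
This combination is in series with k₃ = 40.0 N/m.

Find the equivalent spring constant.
k₁₂ = k₁ + k₂ = 71.7 N/m (parallel)
1/k_eq = 1/k₁₂ + 1/k₃ → k_eq = 25.68 N/m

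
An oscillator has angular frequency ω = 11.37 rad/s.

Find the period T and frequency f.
T = 2π/ω = 2π/11.37 = 0.5526 s; f = ω/2π = 1.81 Hz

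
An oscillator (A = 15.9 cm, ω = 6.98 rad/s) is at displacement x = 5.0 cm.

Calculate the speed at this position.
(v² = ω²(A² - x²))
v = ω√(A² − x²) = 6.98×√(0.159² − 0.05²) = 1.054 m/s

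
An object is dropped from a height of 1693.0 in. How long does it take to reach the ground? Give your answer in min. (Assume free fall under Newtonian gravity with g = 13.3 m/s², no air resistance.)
t = √(2h/g) (with unit conversion) = 0.04238 min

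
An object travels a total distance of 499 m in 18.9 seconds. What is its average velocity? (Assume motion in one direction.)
v_avg = Δd / Δt = 499 / 18.9 = 26.4 m/s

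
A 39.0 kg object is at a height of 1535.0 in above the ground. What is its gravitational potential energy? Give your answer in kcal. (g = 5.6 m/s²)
PE = mgh = 39 kg × 5.6 m/s² × 38.99 m = 8515 J = 2.035 kcal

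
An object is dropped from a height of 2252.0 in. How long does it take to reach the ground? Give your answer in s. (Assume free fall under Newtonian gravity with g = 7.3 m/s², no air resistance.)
t = √(2h/g) (with unit conversion) = 3.959 s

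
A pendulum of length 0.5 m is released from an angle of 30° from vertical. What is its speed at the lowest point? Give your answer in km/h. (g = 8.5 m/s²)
h = L(1 − cosθ) = 0.5×(1 − cos30°) = 0.06699 m
v = √(2gh) = √(2×8.5×0.06699) = 1.067 m/s = 3.842 km/h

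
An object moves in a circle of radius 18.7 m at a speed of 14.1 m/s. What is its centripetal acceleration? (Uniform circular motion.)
a_c = v²/r = 14.1²/18.7 = 198.81/18.7 = 10.63 m/s²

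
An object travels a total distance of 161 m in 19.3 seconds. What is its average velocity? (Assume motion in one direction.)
v_avg = Δd / Δt = 161 / 19.3 = 8.34 m/s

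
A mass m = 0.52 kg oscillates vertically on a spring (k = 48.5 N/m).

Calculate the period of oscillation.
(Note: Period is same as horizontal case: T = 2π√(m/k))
T = 2π√(m/k) = 2π√(0.52/48.5) = 0.6506 s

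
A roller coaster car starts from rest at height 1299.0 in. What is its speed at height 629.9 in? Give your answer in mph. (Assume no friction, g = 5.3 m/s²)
mgh₁ = ½mv₂² + mgh₂ → v₂ = √(2g(h₁−h₂)) = √(2×5.3×(32.99−16)) = 13.42 m/s = 30.02 mph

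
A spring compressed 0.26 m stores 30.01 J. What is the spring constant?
PE = ½kx² → k = 2PE/x² = 2×30.01/0.26² = 887.9 N/m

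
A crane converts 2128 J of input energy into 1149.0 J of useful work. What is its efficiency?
η = W_out/W_in = 1149.0/2128 = 0.5399 = 53.99%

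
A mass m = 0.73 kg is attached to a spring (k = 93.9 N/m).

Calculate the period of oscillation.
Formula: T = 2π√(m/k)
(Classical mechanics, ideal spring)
T = 2π√(m/k) = 2π√(0.73/93.9) = 0.554 s; f = 1/T = 1.805 Hz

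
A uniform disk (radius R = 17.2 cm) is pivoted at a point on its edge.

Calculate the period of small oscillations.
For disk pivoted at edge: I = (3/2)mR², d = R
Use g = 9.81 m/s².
I/m = (3/2)R² = 0.04438 m²; d = R = 0.172 m
T = 2π√((3/2)R²/(gR)) = 2π√(3R/(2g)) = 1.019 s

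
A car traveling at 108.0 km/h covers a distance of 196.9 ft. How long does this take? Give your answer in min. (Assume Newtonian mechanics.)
t = d/v (with unit conversion) = 0.03334 min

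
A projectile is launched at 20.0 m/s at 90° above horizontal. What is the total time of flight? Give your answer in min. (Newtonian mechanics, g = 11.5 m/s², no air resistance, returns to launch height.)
T = 2v₀sin(θ)/g (with unit conversion) = 0.05797 min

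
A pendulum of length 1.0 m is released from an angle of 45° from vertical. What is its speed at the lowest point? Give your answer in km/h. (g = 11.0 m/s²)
h = L(1 − cosθ) = 1.0×(1 − cos45°) = 0.2929 m
v = √(2gh) = √(2×11.0×0.2929) = 2.538 m/s = 9.138 km/h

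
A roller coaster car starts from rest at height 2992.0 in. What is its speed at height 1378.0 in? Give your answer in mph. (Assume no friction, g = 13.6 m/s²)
mgh₁ = ½mv₂² + mgh₂ → v₂ = √(2g(h₁−h₂)) = √(2×13.6×(76−35)) = 33.39 m/s = 74.7 mph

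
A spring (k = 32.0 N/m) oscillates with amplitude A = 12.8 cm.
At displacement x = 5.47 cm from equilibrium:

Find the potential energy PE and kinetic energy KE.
E_total = ½kA² = ½×32.0×(0.128)² = 0.2621 J
PE = ½kx² = ½×32.0×(0.0547)² = 0.04787 J
KE = E_total − PE = 0.2143 J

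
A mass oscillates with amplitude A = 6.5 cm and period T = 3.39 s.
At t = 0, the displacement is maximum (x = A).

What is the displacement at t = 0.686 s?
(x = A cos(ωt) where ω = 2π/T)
ω = 2π/T = 2π/3.39 = 1.853 rad/s
x = A cos(ωt) = 6.5×cos(1.853×0.686) = 1.917 cm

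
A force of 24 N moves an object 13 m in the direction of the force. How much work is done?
W = Fd = 24×13 = 312.0 J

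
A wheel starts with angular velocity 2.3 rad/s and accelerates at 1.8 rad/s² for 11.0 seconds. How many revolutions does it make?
θ = ω₀t + ½αt² = 2.3×11.0 + ½×1.8×11.0² = 134.2 rad
Revolutions = θ/(2π) = 134.2/(2π) = 21.36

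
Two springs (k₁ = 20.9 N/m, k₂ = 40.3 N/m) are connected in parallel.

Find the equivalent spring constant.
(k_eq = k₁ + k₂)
k_eq = k₁ + k₂ = 20.9 + 40.3 = 61.2 N/m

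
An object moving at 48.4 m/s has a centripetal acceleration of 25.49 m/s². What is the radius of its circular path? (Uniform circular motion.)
r = v²/a_c = 48.4²/25.49 = 91.9 m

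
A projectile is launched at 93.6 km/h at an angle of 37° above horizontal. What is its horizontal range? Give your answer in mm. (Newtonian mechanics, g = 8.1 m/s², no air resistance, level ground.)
R = v₀² sin(2θ) / g (with unit conversion) = 80220.0 mm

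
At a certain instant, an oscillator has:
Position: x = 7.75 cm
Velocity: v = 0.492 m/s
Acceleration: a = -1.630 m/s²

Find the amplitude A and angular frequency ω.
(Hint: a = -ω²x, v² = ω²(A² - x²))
a = −ω²x → ω = √(|a|/x) = √(1.63/0.0775) = 4.586 rad/s
v² = ω²(A² − x²) → A = √(x² + v²/ω²) = √(0.0775² + 0.492²/4.586²) = 0.1323 m = 13.23 cm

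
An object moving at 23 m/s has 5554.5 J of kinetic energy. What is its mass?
KE = ½mv² → m = 2KE/v² = 2×5554.5/23² = 21.0 kg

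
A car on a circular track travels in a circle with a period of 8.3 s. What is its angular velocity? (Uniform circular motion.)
ω = 2π/T = 2π/8.3 = 0.757 rad/s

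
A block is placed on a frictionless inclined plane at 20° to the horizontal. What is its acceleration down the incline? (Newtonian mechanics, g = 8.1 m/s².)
a = g sin(θ) = 8.1 × sin(20°) = 8.1 × 0.342 = 2.77 m/s²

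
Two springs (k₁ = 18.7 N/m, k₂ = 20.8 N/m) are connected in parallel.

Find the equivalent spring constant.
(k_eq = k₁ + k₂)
k_eq = k₁ + k₂ = 18.7 + 20.8 = 39.5 N/m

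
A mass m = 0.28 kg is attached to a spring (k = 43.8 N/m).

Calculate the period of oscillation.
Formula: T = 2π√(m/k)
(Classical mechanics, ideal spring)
T = 2π√(m/k) = 2π√(0.28/43.8) = 0.5024 s; f = 1/T = 1.991 Hz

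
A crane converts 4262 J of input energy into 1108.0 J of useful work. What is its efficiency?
η = W_out/W_in = 1108.0/4262 = 0.26 = 26.0%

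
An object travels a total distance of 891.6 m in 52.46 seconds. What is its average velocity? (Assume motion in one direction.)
v_avg = Δd / Δt = 891.6 / 52.46 = 17.0 m/s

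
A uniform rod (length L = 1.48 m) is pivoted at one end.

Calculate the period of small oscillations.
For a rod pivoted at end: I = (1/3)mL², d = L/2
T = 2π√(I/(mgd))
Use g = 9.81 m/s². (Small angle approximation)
I/m = (1/3)L² = 0.7301 m²; d = L/2 = 0.74 m
T = 2π√(I/(mgd)) = 2π√(0.7301/(9.81×0.74)) = 1.993 s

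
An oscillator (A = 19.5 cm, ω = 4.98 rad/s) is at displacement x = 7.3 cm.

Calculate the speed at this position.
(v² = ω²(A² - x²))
v = ω√(A² − x²) = 4.98×√(0.195² − 0.073²) = 0.9005 m/s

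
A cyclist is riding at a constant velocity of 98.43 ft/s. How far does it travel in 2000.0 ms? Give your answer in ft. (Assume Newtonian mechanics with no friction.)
d = vt (with unit conversion) = 196.9 ft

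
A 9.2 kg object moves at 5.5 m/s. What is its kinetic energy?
KE = ½mv² = ½×9.2×5.5² = 139.15 J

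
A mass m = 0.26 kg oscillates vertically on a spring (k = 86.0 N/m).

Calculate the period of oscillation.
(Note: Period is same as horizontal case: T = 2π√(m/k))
T = 2π√(m/k) = 2π√(0.26/86.0) = 0.3455 s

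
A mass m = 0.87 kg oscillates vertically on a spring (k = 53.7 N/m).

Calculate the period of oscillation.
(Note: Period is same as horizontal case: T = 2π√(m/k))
T = 2π√(m/k) = 2π√(0.87/53.7) = 0.7997 s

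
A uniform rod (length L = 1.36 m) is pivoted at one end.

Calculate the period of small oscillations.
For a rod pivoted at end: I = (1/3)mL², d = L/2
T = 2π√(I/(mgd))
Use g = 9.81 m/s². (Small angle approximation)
I/m = (1/3)L² = 0.6165 m²; d = L/2 = 0.68 m
T = 2π√(I/(mgd)) = 2π√(0.6165/(9.81×0.68)) = 1.91 s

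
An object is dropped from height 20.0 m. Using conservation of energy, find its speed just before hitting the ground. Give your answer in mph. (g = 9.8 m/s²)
mgh = ½mv² → v = √(2gh) = √(2×9.8×20) = 19.8 m/s = 44.29 mph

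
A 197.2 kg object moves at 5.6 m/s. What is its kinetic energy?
KE = ½mv² = ½×197.2×5.6² = 3092.096 J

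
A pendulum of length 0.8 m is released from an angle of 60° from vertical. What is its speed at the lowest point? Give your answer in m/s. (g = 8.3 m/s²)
h = L(1 − cosθ) = 0.8×(1 − cos60°) = 0.4 m
v = √(2gh) = √(2×8.3×0.4) = 2.577 m/s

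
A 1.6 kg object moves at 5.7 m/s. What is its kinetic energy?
KE = ½mv² = ½×1.6×5.7² = 25.992 J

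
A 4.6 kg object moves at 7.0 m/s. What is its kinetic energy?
KE = ½mv² = ½×4.6×7.0² = 112.7 J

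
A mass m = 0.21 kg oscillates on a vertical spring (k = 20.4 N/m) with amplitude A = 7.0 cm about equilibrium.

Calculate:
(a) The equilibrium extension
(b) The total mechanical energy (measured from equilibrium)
x_eq = mg/k = 0.21×9.81/20.4 = 0.101 m = 10.1 cm
E = ½kA² = ½×20.4×(0.07)² = 0.04998 J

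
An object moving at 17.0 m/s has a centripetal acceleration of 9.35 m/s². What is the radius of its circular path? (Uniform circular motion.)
r = v²/a_c = 17.0²/9.35 = 30.91 m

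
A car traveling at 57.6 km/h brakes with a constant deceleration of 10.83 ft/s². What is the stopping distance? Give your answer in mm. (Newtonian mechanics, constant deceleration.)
d = v₀² / (2a) (with unit conversion) = 38780.0 mm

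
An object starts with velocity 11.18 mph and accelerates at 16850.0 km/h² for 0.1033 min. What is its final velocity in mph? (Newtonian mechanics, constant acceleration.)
v = v₀ + at (with unit conversion) = 29.21 mph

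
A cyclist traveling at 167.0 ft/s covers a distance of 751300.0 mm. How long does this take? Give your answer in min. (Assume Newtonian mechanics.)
t = d/v (with unit conversion) = 0.246 min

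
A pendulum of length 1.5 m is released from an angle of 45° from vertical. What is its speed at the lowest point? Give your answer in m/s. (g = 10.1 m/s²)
h = L(1 − cosθ) = 1.5×(1 − cos45°) = 0.4393 m
v = √(2gh) = √(2×10.1×0.4393) = 2.979 m/s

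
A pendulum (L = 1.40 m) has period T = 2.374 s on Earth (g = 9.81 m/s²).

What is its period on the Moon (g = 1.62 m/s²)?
T = 2π√(L/g), so T_moon/T_earth = √(g_earth/g_moon)
T_moon = 2π√(1.4/1.62) = 5.841 s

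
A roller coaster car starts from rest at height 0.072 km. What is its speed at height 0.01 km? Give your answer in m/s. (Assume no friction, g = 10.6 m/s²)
mgh₁ = ½mv₂² + mgh₂ → v₂ = √(2g(h₁−h₂)) = √(2×10.6×(72−10)) = 36.25 m/s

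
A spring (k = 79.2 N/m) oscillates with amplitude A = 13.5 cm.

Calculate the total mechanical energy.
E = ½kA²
E = ½kA² = ½×79.2×(0.135)² = 0.7217 J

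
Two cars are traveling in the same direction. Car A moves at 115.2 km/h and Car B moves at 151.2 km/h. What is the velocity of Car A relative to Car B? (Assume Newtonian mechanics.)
v_rel = v_A - v_B = 115.2 - 151.2 = -36.0 km/h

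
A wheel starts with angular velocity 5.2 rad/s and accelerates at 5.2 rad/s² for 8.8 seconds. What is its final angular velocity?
ω = ω₀ + αt = 5.2 + 5.2 × 8.8 = 50.96 rad/s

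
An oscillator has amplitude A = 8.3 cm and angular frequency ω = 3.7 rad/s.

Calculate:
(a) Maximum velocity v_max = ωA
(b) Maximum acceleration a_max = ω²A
v_max = ωA = 3.7×0.083 = 0.3071 m/s
a_max = ω²A = 3.7²×0.083 = 1.136 m/s²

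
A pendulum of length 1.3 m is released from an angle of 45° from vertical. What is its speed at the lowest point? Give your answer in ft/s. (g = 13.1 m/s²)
h = L(1 − cosθ) = 1.3×(1 − cos45°) = 0.3808 m
v = √(2gh) = √(2×13.1×0.3808) = 3.158 m/s = 10.36 ft/s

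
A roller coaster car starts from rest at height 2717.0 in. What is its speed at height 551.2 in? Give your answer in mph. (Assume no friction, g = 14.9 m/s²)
mgh₁ = ½mv₂² + mgh₂ → v₂ = √(2g(h₁−h₂)) = √(2×14.9×(69.01−14)) = 40.49 m/s = 90.57 mph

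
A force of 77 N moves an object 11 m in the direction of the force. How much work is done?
W = Fd = 77×11 = 847.0 J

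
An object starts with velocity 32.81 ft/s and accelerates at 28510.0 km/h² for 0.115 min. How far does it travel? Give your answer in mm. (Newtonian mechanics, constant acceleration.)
d = v₀t + ½at² (with unit conversion) = 121400.0 mm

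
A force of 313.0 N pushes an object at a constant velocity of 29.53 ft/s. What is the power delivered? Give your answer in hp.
P = Fv = 313 N × 9.001 m/s = 2817 W = 3.778 hp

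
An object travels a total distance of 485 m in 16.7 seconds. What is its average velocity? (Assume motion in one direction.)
v_avg = Δd / Δt = 485 / 16.7 = 29.04 m/s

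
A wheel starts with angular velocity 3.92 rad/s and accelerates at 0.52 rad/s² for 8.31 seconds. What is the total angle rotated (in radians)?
θ = ω₀t + ½αt² = 3.92×8.31 + ½×0.52×8.31² = 50.53 rad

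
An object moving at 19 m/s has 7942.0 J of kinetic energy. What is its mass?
KE = ½mv² → m = 2KE/v² = 2×7942.0/19² = 44.0 kg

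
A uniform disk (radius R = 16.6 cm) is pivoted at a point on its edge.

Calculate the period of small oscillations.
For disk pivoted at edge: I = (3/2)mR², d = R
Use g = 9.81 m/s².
I/m = (3/2)R² = 0.04133 m²; d = R = 0.166 m
T = 2π√((3/2)R²/(gR)) = 2π√(3R/(2g)) = 1.001 s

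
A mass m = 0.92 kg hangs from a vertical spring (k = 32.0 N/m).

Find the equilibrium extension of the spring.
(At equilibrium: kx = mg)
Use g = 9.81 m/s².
x_eq = mg/k = 0.92×9.81/32.0 = 0.282 m = 28.2 cm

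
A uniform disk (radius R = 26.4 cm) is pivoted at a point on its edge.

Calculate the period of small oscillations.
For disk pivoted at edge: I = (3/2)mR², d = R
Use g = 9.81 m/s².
I/m = (3/2)R² = 0.1045 m²; d = R = 0.264 m
T = 2π√((3/2)R²/(gR)) = 2π√(3R/(2g)) = 1.262 s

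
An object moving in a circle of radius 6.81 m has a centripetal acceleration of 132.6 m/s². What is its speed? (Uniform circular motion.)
v = √(a_c × r) = √(132.6 × 6.81) = 30.05 m/s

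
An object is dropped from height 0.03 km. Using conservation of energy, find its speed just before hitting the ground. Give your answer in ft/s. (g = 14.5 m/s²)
mgh = ½mv² → v = √(2gh) = √(2×14.5×30) = 29.5 m/s = 96.77 ft/s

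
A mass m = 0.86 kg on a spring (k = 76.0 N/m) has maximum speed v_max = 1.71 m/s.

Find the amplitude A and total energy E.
½mv²_max = ½kA² → A = v_max√(m/k) = 1.71×√(0.86/76.0) = 0.1819 m = 18.19 cm
E = ½mv²_max = ½×0.86×1.71² = 1.257 J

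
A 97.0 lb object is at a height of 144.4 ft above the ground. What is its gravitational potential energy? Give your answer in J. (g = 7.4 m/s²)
PE = mgh = 44 kg × 7.4 m/s² × 44.01 m = 1.433e+04 J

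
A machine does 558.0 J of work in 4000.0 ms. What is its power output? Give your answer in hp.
P = W/t = 558 J / 4 s = 139.5 W = 0.1871 hp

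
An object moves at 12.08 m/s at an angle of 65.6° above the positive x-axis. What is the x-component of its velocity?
vₓ = v cos(θ) = 12.08 × cos(65.6°) = 4.99 m/s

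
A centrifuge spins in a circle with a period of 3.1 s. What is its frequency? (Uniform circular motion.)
f = 1/T = 1/3.1 = 0.3226 Hz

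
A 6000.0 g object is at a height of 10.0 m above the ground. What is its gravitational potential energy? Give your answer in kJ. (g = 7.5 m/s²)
PE = mgh = 6 kg × 7.5 m/s² × 10 m = 450 J = 0.45 kJ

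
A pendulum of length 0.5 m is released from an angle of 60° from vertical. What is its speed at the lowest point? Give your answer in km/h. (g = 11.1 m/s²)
h = L(1 − cosθ) = 0.5×(1 − cos60°) = 0.25 m
v = √(2gh) = √(2×11.1×0.25) = 2.356 m/s = 8.481 km/h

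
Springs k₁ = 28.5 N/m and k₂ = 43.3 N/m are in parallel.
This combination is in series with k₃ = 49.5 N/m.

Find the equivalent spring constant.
k₁₂ = k₁ + k₂ = 71.8 N/m (parallel)
1/k_eq = 1/k₁₂ + 1/k₃ → k_eq = 29.3 N/m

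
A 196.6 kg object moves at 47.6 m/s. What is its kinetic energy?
KE = ½mv² = ½×196.6×47.6² = 222724.2 J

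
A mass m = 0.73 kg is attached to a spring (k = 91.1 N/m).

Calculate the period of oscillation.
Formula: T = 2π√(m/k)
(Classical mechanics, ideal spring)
T = 2π√(m/k) = 2π√(0.73/91.1) = 0.5624 s; f = 1/T = 1.778 Hz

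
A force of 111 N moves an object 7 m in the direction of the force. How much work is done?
W = Fd = 111×7 = 777.0 J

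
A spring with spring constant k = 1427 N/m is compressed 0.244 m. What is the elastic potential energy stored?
PE = ½kx² = ½×1427×0.244² = 42.48 J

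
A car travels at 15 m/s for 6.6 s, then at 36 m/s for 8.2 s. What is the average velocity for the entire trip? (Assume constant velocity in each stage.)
d₁ = v₁t₁ = 15 × 6.6 = 99 m
d₂ = v₂t₂ = 36 × 8.2 = 295.2 m
d_total = 394.2 m, t_total = 14.8 s
v_avg = d_total/t_total = 394.2/14.8 = 26.64 m/s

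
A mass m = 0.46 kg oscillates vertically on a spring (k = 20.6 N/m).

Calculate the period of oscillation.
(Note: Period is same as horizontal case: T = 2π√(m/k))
T = 2π√(m/k) = 2π√(0.46/20.6) = 0.9389 s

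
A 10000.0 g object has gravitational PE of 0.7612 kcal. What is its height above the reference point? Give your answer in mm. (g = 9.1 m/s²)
PE = mgh → h = PE/(mg) = 3185 J / (10 kg × 9.1 m/s²) = 35 m = 35000.0 mm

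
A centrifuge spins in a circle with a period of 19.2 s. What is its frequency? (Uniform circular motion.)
f = 1/T = 1/19.2 = 0.0521 Hz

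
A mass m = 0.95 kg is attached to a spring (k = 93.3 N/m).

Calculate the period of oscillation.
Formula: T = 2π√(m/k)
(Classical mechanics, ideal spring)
T = 2π√(m/k) = 2π√(0.95/93.3) = 0.634 s; f = 1/T = 1.577 Hz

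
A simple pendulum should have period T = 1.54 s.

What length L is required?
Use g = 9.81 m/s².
T = 2π√(L/g) → L = g(T/2π)² = 9.81×(1.54/2π)² = 0.5893 m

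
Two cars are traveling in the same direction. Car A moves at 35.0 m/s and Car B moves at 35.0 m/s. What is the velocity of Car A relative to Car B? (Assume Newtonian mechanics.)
v_rel = v_A - v_B = 35.0 - 35.0 = 0.0 m/s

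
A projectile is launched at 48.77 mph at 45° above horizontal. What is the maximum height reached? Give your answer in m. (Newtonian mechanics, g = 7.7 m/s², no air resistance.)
H = v₀²sin²(θ)/(2g) (with unit conversion) = 15.43 m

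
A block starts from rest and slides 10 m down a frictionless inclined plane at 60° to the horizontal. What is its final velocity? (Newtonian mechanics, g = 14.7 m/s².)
a = g sin(θ) = 14.7 × sin(60°) = 12.73 m/s²
v = √(2ad) = √(2 × 12.73 × 10) = 15.96 m/s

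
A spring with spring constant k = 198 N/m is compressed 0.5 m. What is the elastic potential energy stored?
PE = ½kx² = ½×198×0.5² = 24.75 J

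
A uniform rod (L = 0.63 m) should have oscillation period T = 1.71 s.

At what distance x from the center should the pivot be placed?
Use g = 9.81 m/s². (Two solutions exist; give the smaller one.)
T = 2π√((L²/12 + x²)/(gx)). Let c = T²g/(4π²) = 0.7266.
x² − cx + L²/12 = 0 → x = (c − √(c² − L²/3))/2 = 0.0488 m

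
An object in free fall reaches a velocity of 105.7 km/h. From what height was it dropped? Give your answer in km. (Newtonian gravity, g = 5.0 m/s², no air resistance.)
h = v²/(2g) (with unit conversion) = 0.08621 km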